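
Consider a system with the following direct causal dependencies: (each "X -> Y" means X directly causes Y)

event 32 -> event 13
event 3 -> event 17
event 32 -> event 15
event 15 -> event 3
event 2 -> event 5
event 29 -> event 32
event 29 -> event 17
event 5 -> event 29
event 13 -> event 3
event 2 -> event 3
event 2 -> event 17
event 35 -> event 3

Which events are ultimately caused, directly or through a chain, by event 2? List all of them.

Direct effects: event 5, event 3, event 17.
2 steps out: event 29.
3 steps out: event 32.
4 steps out: event 15, event 13.
Not reachable from it: event 35.

event 13, event 15, event 17, event 29, event 3, event 32, event 5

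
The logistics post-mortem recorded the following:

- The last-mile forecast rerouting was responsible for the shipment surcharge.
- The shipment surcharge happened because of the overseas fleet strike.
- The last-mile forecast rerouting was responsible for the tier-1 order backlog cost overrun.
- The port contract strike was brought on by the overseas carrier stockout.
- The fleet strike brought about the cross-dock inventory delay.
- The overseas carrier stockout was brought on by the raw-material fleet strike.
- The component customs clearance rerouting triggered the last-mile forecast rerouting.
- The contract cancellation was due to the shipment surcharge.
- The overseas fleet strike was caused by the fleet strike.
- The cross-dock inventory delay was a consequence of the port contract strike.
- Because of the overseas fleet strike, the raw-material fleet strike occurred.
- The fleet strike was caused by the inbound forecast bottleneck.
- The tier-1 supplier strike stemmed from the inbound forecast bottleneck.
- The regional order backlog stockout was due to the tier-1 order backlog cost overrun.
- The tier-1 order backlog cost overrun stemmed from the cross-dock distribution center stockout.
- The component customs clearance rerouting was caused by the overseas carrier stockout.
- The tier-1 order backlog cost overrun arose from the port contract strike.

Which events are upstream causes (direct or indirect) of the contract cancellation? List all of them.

Immediate cause of the contract cancellation: the shipment surcharge.
Further upstream: the inbound forecast bottleneck, the fleet strike, the overseas fleet strike, the raw-material fleet strike, the overseas carrier stockout, the component customs clearance rerouting, the last-mile forecast rerouting.

the component customs clearance rerouting, the fleet strike, the inbound forecast bottleneck, the last-mile forecast rerouting, the overseas carrier stockout, the overseas fleet strike, the raw-material fleet strike, the shipment surcharge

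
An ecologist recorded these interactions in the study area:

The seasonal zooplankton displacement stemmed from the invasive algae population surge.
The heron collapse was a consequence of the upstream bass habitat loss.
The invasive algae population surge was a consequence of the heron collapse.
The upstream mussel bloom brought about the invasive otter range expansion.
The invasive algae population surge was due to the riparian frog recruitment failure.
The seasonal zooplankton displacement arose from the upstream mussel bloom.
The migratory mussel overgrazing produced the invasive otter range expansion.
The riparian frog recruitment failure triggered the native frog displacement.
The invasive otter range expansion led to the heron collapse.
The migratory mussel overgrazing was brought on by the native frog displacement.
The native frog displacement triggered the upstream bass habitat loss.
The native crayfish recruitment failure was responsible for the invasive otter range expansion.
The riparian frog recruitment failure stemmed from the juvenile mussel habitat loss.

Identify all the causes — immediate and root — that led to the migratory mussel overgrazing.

Immediate cause of the migratory mussel overgrazing: the native frog displacement.
Further upstream: the juvenile mussel habitat loss, the riparian frog recruitment failure.

the juvenile mussel habitat loss, the native frog displacement, the riparian frog recruitment failure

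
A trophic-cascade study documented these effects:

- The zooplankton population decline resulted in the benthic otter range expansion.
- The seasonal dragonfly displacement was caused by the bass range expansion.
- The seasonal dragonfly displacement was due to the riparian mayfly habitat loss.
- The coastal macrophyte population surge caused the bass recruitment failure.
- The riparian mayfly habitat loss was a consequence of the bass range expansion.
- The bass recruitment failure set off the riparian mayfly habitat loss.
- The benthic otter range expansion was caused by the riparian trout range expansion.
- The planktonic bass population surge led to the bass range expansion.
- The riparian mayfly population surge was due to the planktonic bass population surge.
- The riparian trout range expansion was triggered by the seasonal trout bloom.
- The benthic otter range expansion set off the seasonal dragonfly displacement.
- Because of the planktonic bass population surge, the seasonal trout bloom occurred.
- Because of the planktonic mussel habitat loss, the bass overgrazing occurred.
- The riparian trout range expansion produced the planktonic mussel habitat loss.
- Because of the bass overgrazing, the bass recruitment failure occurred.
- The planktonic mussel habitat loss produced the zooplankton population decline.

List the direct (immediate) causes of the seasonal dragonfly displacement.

Upstream contributors include the planktonic bass population surge, the seasonal trout bloom, the riparian trout range expansion, the planktonic mussel habitat loss, the zooplankton population decline, the bass overgrazing, the bass recruitment failure, the coastal macrophyte population surge, but only the bass range expansion, the benthic otter range expansion, the riparian mayfly habitat loss feed directly into the seasonal dragonfly displacement.

the bass range expansion, the benthic otter range expansion, the riparian mayfly habitat loss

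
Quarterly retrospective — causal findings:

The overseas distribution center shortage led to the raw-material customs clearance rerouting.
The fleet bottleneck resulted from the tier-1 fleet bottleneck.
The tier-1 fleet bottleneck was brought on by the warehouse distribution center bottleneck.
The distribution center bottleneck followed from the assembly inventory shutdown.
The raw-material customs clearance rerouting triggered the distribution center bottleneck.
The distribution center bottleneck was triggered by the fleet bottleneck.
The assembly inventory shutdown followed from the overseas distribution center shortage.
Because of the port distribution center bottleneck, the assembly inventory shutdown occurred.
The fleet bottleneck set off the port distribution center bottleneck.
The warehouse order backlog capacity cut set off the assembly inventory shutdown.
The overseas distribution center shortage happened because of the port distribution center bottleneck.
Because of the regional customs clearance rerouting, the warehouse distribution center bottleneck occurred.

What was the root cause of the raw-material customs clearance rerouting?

Tracing upstream from the raw-material customs clearance rerouting: the raw-material customs clearance rerouting ← the overseas distribution center shortage ← the port distribution center bottleneck ← the fleet bottleneck ← the tier-1 fleet bottleneck ← the warehouse distribution center bottleneck ← the regional customs clearance rerouting.
The regional customs clearance rerouting has no stated cause, so it is the root.

the regional customs clearance rerouting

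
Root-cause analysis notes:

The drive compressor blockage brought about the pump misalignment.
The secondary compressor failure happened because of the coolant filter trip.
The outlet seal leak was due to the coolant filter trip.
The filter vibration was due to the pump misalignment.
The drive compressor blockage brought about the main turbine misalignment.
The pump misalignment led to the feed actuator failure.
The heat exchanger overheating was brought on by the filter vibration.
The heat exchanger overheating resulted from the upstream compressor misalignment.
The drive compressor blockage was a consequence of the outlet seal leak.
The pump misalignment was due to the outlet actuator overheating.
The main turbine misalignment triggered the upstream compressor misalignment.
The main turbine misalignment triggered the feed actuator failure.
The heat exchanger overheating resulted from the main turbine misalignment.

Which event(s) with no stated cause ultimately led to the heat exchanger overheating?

Tracing upstream from the heat exchanger overheating: the heat exchanger overheating ← the main turbine misalignment ← the drive compressor blockage ← the outlet seal leak ← the coolant filter trip.
A separate upstream branch: the heat exchanger overheating ← the filter vibration ← the pump misalignment ← the outlet actuator overheating.
Each of those chain origins has no stated cause.

the coolant filter trip, the outlet actuator overheating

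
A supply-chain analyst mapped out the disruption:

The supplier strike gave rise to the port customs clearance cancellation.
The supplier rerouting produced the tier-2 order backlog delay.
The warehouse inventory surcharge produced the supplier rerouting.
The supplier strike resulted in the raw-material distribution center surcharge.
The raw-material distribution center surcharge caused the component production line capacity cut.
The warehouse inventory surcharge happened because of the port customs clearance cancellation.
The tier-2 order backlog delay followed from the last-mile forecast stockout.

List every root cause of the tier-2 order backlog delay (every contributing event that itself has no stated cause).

Tracing upstream from the tier-2 order backlog delay: the tier-2 order backlog delay ← the supplier rerouting ← the warehouse inventory surcharge ← the port customs clearance cancellation ← the supplier strike.
A separate upstream branch: the tier-2 order backlog delay ← the last-mile forecast stockout.
Each of those chain origins has no stated cause.

the last-mile forecast stockout, the supplier strike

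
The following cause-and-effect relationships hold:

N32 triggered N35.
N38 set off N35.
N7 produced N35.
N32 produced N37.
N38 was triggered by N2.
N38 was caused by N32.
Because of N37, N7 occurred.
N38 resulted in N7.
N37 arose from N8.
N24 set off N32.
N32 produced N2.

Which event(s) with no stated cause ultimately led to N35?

N24, N8

Tracing upstream from N35: N35 ← N32 ← N24.
A separate upstream branch: N35 ← N7 ← N37 ← N8.
Each of those chain origins has no stated cause.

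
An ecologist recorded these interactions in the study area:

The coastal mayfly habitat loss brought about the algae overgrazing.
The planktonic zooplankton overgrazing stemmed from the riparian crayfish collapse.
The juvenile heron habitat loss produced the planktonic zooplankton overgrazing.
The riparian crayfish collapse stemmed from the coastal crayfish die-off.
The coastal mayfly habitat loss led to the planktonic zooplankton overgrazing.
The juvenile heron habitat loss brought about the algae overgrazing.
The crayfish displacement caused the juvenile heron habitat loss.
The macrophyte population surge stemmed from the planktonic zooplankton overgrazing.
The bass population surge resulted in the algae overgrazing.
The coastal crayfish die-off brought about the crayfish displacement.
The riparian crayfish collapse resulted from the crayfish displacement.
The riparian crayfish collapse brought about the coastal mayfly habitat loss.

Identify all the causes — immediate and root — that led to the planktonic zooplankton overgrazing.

the coastal crayfish die-off, the coastal mayfly habitat loss, the crayfish displacement, the juvenile heron habitat loss, the riparian crayfish collapse

Immediate causes of the planktonic zooplankton overgrazing: the riparian crayfish collapse, the juvenile heron habitat loss, the coastal mayfly habitat loss.
Further upstream: the coastal crayfish die-off, the crayfish displacement.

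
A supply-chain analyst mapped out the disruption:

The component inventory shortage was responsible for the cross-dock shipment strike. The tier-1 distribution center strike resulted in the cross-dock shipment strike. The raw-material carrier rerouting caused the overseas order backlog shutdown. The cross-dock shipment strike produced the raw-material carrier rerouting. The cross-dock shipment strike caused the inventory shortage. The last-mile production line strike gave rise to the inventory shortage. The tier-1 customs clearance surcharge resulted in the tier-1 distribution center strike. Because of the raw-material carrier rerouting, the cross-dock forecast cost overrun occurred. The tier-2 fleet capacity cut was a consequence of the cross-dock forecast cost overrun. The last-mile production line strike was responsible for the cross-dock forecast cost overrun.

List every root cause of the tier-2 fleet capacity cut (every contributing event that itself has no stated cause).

Tracing upstream from the tier-2 fleet capacity cut: the tier-2 fleet capacity cut ← the cross-dock forecast cost overrun ← the raw-material carrier rerouting ← the cross-dock shipment strike ← the component inventory shortage.
A separate upstream branch: the tier-2 fleet capacity cut ← the cross-dock forecast cost overrun ← the raw-material carrier rerouting ← the cross-dock shipment strike ← the tier-1 distribution center strike ← the tier-1 customs clearance surcharge.
A separate upstream branch: the tier-2 fleet capacity cut ← the cross-dock forecast cost overrun ← the last-mile production line strike.
Each of those chain origins has no stated cause.

the component inventory shortage, the last-mile production line strike, the tier-1 customs clearance surcharge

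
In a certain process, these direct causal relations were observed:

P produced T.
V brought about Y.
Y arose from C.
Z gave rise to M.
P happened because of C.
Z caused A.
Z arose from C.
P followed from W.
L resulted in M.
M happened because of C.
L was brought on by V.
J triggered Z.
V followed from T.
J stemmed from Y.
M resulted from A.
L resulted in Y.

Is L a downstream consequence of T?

Yes

There is a causal chain: T → V → L.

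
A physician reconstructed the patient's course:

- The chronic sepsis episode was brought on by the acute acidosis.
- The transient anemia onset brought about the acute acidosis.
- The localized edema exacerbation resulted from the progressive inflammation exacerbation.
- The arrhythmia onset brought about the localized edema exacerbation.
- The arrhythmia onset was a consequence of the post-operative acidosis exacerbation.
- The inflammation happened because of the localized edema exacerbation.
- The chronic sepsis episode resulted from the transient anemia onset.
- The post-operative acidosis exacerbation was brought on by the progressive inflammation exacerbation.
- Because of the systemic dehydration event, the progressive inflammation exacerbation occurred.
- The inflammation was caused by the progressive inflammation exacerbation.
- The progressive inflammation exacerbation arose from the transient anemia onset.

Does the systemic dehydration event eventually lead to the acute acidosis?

No

The systemic dehydration event leads to the progressive inflammation exacerbation, the post-operative acidosis exacerbation, the arrhythmia onset, the localized edema exacerbation, the inflammation; the acute acidosis is not among them.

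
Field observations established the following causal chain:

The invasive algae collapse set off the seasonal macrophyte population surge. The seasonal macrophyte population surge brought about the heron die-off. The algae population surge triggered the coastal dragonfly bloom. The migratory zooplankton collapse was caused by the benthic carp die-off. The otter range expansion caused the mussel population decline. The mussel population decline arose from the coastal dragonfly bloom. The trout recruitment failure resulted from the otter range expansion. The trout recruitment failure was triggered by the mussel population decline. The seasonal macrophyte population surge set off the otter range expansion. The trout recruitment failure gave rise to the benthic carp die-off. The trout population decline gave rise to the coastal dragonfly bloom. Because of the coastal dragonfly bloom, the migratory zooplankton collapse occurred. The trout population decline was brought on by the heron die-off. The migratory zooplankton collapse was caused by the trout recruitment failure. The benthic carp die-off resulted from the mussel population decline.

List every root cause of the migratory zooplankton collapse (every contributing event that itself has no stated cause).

the algae population surge, the invasive algae collapse

Tracing upstream from the migratory zooplankton collapse: the migratory zooplankton collapse ← the trout recruitment failure ← the otter range expansion ← the seasonal macrophyte population surge ← the invasive algae collapse.
A separate upstream branch: the migratory zooplankton collapse ← the coastal dragonfly bloom ← the algae population surge.
Each of those chain origins has no stated cause.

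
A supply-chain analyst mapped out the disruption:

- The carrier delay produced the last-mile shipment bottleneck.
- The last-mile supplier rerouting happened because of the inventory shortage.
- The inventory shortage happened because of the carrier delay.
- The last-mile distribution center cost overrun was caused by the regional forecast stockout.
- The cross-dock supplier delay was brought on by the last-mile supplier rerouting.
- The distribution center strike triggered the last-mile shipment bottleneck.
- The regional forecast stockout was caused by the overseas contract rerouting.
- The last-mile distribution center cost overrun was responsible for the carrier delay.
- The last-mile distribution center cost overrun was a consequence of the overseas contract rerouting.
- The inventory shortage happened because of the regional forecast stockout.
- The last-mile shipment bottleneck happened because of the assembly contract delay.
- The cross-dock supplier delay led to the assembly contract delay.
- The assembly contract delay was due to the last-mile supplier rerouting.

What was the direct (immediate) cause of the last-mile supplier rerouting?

Upstream contributors include the overseas contract rerouting, the regional forecast stockout, the last-mile distribution center cost overrun, the carrier delay, but only the inventory shortage feeds directly into the last-mile supplier rerouting.

the inventory shortage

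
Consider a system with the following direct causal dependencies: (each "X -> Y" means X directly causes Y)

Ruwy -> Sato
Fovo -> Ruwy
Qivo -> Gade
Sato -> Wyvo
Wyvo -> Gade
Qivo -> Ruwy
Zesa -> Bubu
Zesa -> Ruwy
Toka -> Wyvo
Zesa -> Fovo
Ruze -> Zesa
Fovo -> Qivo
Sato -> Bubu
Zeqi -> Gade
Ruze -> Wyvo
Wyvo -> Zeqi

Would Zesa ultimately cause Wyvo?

There is a causal chain: Zesa → Ruwy → Sato → Wyvo.

Yes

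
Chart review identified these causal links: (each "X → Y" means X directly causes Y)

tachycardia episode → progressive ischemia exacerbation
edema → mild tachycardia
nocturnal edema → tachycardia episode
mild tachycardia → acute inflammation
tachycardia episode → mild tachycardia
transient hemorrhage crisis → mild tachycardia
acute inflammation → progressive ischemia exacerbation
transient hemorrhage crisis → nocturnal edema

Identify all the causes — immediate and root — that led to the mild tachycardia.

the edema, the nocturnal edema, the tachycardia episode, the transient hemorrhage crisis

Immediate causes of the mild tachycardia: the transient hemorrhage crisis, the edema, the tachycardia episode.
Further upstream: the nocturnal edema.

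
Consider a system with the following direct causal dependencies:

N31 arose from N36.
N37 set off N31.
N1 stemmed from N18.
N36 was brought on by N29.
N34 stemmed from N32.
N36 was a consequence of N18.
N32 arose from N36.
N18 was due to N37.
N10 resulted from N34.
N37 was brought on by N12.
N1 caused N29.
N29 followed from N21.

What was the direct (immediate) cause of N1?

Upstream contributors include N12, N37, but only N18 feeds directly into N1.

N18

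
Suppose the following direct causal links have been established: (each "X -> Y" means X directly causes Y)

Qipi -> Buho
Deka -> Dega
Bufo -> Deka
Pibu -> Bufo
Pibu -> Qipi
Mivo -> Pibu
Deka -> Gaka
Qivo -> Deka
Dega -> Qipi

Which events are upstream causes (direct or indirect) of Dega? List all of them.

Bufo, Deka, Mivo, Pibu, Qivo

Immediate cause of Dega: Deka.
Further upstream: Mivo, Pibu, Bufo, Qivo.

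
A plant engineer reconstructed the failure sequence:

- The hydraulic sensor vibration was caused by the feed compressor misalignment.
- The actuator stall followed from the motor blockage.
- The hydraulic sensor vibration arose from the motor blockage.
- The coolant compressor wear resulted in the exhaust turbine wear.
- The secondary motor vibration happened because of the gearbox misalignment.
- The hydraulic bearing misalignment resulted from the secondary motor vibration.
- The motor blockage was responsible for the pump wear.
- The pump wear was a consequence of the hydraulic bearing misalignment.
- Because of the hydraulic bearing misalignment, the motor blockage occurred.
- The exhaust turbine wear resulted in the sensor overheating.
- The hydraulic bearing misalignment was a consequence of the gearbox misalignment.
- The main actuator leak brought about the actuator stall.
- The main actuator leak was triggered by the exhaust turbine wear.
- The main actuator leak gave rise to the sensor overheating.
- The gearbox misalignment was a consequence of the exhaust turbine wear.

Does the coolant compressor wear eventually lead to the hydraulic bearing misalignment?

There is a causal chain: the coolant compressor wear → the exhaust turbine wear → the gearbox misalignment → the hydraulic bearing misalignment.

Yes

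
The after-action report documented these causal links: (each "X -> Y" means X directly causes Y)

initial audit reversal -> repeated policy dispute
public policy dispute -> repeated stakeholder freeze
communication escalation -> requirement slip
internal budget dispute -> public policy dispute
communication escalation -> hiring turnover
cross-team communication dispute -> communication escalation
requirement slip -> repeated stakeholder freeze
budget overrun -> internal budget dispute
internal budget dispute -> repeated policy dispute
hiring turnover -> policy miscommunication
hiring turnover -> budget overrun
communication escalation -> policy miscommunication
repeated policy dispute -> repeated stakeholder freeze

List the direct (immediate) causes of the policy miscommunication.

Upstream contributors include the cross-team communication dispute, but only the communication escalation, the hiring turnover feed directly into the policy miscommunication.

the communication escalation, the hiring turnover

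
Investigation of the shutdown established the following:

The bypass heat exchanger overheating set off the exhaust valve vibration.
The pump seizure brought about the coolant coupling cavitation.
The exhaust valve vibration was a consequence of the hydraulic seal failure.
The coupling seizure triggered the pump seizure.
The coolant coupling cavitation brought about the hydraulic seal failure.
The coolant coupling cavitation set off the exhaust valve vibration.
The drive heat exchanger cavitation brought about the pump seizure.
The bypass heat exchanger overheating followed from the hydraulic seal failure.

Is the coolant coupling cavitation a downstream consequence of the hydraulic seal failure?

No

The hydraulic seal failure leads to the bypass heat exchanger overheating, the exhaust valve vibration; the coolant coupling cavitation is not among them.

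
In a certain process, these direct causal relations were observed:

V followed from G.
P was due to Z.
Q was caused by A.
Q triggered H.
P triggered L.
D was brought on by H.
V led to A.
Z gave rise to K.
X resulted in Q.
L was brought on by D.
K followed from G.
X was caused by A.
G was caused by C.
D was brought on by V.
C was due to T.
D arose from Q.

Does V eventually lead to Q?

There is a causal chain: V → A → Q.

Yes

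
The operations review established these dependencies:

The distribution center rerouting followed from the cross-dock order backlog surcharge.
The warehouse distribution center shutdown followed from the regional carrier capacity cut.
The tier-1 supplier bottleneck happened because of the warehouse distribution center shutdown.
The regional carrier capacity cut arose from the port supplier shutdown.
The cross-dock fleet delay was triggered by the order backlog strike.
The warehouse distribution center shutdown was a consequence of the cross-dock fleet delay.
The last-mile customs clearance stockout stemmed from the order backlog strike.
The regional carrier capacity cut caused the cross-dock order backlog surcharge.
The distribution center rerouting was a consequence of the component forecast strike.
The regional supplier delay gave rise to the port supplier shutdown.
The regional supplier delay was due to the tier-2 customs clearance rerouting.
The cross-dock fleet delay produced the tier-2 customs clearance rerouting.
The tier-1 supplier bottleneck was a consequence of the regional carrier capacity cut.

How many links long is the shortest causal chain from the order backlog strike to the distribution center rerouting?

Shortest chain: the order backlog strike → the cross-dock fleet delay → the tier-2 customs clearance rerouting → the regional supplier delay → the port supplier shutdown → the regional carrier capacity cut → the cross-dock order backlog surcharge → the distribution center rerouting.

7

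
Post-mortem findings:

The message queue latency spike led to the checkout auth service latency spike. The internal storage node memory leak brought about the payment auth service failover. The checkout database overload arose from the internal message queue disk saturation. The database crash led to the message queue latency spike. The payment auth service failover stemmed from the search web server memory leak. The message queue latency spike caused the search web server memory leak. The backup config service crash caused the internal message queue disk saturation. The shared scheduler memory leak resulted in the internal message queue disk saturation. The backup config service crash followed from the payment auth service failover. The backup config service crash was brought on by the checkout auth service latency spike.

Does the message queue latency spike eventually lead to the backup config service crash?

There is a causal chain: the message queue latency spike → the checkout auth service latency spike → the backup config service crash.

Yes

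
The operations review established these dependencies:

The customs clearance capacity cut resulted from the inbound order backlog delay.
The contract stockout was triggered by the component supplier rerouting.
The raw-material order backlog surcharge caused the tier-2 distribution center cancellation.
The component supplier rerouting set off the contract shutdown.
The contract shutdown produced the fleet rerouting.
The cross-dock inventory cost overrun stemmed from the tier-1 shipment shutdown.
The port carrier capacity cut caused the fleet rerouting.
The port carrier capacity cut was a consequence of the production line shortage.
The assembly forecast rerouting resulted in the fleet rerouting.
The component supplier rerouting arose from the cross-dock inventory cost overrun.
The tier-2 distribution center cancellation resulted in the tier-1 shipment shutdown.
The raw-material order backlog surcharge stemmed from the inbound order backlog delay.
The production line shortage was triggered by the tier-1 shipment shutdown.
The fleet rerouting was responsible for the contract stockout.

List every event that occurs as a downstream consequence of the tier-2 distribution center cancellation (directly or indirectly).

the component supplier rerouting, the contract shutdown, the contract stockout, the cross-dock inventory cost overrun, the fleet rerouting, the port carrier capacity cut, the production line shortage, the tier-1 shipment shutdown

Direct effects: the tier-1 shipment shutdown.
2 steps out: the production line shortage, the cross-dock inventory cost overrun.
3 steps out: the port carrier capacity cut, the component supplier rerouting.
4 steps out: the contract shutdown, the fleet rerouting, the contract stockout.
Not reachable from it: the inbound order backlog delay, the customs clearance capacity cut, the raw-material order backlog surcharge, the assembly forecast rerouting.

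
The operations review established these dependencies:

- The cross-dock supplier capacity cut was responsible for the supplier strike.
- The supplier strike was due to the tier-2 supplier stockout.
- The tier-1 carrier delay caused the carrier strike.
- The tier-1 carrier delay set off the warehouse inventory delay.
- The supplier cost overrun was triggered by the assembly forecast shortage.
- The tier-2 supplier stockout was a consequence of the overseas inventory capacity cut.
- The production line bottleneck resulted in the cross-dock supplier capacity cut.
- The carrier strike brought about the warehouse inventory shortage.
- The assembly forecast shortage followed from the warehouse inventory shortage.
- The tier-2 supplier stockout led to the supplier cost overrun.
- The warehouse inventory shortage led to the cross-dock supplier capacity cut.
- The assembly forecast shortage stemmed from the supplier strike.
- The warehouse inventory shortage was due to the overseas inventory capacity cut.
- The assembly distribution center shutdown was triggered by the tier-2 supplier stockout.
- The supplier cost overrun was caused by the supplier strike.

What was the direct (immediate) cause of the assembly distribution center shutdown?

the tier-2 supplier stockout

Upstream contributors include the overseas inventory capacity cut, but only the tier-2 supplier stockout feeds directly into the assembly distribution center shutdown.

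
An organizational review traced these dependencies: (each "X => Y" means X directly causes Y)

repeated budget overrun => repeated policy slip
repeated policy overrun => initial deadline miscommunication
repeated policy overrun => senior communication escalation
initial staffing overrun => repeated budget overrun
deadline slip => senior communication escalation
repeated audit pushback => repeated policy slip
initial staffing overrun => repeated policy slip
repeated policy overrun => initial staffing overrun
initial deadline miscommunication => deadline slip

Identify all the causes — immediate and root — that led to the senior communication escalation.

Immediate causes of the senior communication escalation: the repeated policy overrun, the deadline slip.
Further upstream: the initial deadline miscommunication.

the deadline slip, the initial deadline miscommunication, the repeated policy overrun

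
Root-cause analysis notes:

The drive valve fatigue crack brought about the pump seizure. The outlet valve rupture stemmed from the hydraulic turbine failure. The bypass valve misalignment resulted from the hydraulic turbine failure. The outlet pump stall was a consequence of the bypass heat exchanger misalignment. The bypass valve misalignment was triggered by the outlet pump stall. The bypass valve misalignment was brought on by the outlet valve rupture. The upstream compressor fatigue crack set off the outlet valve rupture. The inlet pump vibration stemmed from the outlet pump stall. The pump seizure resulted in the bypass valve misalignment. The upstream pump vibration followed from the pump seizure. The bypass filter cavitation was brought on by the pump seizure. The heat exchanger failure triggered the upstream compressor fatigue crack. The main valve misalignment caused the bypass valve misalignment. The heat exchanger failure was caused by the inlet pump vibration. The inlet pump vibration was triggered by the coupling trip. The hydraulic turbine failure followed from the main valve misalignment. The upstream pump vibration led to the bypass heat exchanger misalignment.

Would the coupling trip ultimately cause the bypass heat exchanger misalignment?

The coupling trip leads to the inlet pump vibration, the heat exchanger failure, the upstream compressor fatigue crack, the outlet valve rupture, the bypass valve misalignment; the bypass heat exchanger misalignment is not among them.

No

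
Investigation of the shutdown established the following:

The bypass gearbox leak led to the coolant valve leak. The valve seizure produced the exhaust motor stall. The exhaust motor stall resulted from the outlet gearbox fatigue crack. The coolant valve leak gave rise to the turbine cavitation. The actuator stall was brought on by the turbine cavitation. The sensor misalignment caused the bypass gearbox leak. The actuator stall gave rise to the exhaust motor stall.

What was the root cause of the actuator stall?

Tracing upstream from the actuator stall: the actuator stall ← the turbine cavitation ← the coolant valve leak ← the bypass gearbox leak ← the sensor misalignment.
The sensor misalignment has no stated cause, so it is the root.

the sensor misalignment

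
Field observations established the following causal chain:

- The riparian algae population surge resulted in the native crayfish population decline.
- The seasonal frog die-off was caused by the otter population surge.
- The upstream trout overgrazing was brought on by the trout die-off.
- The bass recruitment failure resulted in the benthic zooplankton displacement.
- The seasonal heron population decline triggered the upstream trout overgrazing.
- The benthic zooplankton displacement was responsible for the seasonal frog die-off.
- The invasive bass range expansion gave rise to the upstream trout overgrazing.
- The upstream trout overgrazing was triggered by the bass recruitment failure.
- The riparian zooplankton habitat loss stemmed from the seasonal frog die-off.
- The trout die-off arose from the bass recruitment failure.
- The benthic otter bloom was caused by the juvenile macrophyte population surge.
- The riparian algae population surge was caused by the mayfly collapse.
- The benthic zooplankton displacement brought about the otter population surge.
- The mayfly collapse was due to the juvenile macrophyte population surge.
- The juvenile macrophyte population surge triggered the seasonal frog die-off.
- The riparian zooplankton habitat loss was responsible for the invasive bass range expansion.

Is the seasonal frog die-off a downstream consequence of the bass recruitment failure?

Yes

There is a causal chain: the bass recruitment failure → the benthic zooplankton displacement → the seasonal frog die-off.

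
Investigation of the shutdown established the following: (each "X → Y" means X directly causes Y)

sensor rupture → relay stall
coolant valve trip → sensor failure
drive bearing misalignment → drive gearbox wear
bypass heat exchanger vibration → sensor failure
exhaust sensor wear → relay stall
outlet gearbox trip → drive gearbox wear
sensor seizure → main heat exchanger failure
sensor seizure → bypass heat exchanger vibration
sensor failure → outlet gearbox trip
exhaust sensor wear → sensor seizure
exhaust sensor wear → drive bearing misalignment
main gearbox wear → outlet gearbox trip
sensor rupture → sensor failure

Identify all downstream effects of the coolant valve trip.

Direct effects: the sensor failure.
2 steps out: the outlet gearbox trip.
3 steps out: the drive gearbox wear.
Not reachable from it: the sensor rupture, the exhaust sensor wear, the sensor seizure, the drive bearing misalignment, the bypass heat exchanger vibration, the main heat exchanger failure, the relay stall, the main gearbox wear.

the drive gearbox wear, the outlet gearbox trip, the sensor failure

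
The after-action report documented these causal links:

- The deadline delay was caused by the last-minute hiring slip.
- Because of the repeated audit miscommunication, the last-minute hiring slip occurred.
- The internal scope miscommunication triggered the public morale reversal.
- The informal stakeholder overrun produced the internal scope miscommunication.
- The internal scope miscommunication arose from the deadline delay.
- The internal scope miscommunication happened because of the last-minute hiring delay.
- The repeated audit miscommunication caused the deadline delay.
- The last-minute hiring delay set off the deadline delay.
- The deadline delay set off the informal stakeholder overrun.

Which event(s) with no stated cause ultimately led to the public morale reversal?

the last-minute hiring delay, the repeated audit miscommunication

Tracing upstream from the public morale reversal: the public morale reversal ← the internal scope miscommunication ← the last-minute hiring delay.
A separate upstream branch: the public morale reversal ← the internal scope miscommunication ← the deadline delay ← the repeated audit miscommunication.
Each of those chain origins has no stated cause.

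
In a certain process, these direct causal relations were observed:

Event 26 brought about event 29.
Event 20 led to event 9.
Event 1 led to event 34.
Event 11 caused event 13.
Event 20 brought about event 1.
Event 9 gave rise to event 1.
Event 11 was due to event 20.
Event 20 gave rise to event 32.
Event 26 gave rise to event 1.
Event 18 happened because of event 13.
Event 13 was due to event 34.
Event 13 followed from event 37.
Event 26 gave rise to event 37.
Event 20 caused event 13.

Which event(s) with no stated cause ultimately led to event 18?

event 20, event 26

Tracing upstream from event 18: event 18 ← event 13 ← event 20.
A separate upstream branch: event 18 ← event 13 ← event 37 ← event 26.
Each of those chain origins has no stated cause.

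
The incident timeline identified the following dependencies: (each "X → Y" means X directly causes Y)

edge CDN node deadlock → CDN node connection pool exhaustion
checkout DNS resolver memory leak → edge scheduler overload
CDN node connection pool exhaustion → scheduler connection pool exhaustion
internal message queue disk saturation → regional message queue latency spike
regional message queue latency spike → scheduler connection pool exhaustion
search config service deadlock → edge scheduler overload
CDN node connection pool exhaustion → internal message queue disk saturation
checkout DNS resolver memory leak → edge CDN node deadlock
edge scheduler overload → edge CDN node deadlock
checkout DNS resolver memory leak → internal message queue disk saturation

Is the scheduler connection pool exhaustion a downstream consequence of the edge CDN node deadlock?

Yes

There is a causal chain: the edge CDN node deadlock → the CDN node connection pool exhaustion → the scheduler connection pool exhaustion.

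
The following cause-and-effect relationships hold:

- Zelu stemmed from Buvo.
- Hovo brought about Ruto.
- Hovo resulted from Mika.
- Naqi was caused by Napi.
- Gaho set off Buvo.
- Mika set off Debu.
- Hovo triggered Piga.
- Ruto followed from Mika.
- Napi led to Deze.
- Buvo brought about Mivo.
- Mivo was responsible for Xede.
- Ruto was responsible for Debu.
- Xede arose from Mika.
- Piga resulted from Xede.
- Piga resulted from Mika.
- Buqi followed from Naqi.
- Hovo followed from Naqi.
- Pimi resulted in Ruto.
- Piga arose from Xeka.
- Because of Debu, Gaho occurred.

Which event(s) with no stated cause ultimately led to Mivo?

Tracing upstream from Mivo: Mivo ← Buvo ← Gaho ← Debu ← Ruto ← Pimi.
A separate upstream branch: Mivo ← Buvo ← Gaho ← Debu ← Mika.
A separate upstream branch: Mivo ← Buvo ← Gaho ← Debu ← Ruto ← Hovo ← Naqi ← Napi.
Each of those chain origins has no stated cause.

Mika, Napi, Pimi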